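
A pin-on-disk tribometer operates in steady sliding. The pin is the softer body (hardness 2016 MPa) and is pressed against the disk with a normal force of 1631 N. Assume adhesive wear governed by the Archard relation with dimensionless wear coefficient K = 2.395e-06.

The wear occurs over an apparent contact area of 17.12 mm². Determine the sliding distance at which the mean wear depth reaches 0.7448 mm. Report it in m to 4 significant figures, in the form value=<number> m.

Each operation holds exact precision. The intermediates are displayed rounded. Rounded just once to 4 significant digits.
Hardness H = 2016 MPa = 2.016e+09 Pa.
Contact area A = 17.12 mm² = 1.712e-05 m².
Depth limit h_lim = 0.7448 mm = 7.448e-04 m.
In SI base units, W = 1631 N, H = 2.016e+09 Pa, K = 2.395e-06.
At the depth limit, V_lim = h_lim·A = 7.448e-04 · 1.712e-05 = 1.275e-08 m³.
Thus life L = V_lim·H/(K·W) = 1.275e-08 · 2.016e+09 / (2.395e-06 · 1631) = 6581 m.

value=6581 m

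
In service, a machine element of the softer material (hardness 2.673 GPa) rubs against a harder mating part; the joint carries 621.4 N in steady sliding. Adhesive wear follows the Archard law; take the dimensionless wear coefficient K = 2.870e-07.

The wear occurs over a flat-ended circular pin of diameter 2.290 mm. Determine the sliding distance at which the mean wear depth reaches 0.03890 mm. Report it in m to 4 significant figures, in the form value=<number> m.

The intermediates appear rounded — the algebra maintains full precision, and a lone final rounding: four significant digits.
Hardness H = 2.673 GPa = 2.673e+09 Pa.
Pin diameter d = 2.290 mm = 0.002290 m. Contact area A = π·d²/4 = π·(0.002290 m)²/4 = 4.119e-06 m².
Depth limit h_lim = 0.03890 mm = 3.890e-05 m.
In SI base units: W = 621.4 N, H = 2.673e+09 Pa, K = 2.870e-07.
At the depth limit, V_lim = h_lim·A = 3.890e-05 · 4.119e-06 = 1.602e-10 m³.
Life L = V_lim·H/(K·W) = 1.602e-10 · 2.673e+09 / (2.870e-07 · 621.4) = 2401 m.

value=2401 m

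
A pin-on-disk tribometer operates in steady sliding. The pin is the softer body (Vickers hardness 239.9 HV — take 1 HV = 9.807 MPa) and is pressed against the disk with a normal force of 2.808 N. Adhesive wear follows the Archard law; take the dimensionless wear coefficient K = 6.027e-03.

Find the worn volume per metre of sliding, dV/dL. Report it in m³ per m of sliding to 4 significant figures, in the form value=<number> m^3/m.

Each operation holds full float precision; intermediate values appear rounded — one final rounding, at 4 significant figures.
Convert: Hardness H = 239.9 HV × 9.807 MPa/HV = 2353 MPa = 2.353e+09 Pa.
In SI base units: W = 2.808 N, H = 2.353e+09 Pa, K = 6.027e-03.
The wear rate dV/dL = K·W/H: 6.027e-03 · 2.808 / 2.353e+09 = 7.193e-12 m³/m.

value=7.193e-12 m^3/m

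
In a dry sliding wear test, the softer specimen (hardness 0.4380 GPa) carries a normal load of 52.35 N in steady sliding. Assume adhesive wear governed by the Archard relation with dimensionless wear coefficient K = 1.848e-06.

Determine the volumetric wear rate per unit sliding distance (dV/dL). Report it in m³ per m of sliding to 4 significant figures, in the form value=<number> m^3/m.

value=2.209e-13 m^3/m

Intermediates are shown rounded, and the algebra holds full precision; a single final rounding, at four significant figures.
Convert: Hardness H = 0.4380 GPa = 4.380e+08 Pa.
Collected in SI base units: W = 52.35 N, H = 4.380e+08 Pa, K = 1.848e-06.
The wear rate dV/dL = K·W/H (independent of L): 1.848e-06 · 52.35 / 4.380e+08 = 2.209e-13 m³/m.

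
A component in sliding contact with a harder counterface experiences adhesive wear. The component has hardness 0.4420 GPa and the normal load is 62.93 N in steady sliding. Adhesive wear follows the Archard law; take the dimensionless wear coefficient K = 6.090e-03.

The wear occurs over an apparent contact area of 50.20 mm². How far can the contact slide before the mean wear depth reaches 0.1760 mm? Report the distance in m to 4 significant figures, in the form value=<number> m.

Intermediates appear rounded, and every step runs at exact precision; one final rounding to 4 significant digits.
Hardness H = 0.4420 GPa = 4.420e+08 Pa.
Contact area A = 50.20 mm² = 5.020e-05 m².
Depth limit h_lim = 0.1760 mm = 1.760e-04 m.
Collected in SI base units: W = 62.93 N, H = 4.420e+08 Pa, K = 6.090e-03.
Limit volume V_lim = h_lim·A = 1.760e-04 · 5.020e-05 = 8.835e-09 m³.
Sliding life L = V_lim·H/(K·W) = 8.835e-09 · 4.420e+08 / (6.090e-03 · 62.93) = 10.19 m.

value=10.19 m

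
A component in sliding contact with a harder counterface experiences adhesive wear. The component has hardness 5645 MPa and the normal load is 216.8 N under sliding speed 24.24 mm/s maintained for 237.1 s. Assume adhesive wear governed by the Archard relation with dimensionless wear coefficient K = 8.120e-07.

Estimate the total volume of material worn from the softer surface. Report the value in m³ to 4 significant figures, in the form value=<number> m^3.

value=1.792e-13 m^3

The algebra maintains exact precision. The intermediates appear rounded; one final rounding to four significant digits.
Convert: Sliding speed v = 24.24 mm/s = 0.02424 m/s. The distance L = v·t = 0.02424 m/s × 237.1 s = 5.747 m.
Convert: Hardness H = 5645 MPa = 5.645e+09 Pa.
SI base units throughout: W = 216.8 N, H = 5.645e+09 Pa, K = 8.120e-07.
Worn volume V = K·W·L/H = 8.120e-07 · 216.8 · 5.747 / 5.645e+09 = 1.792e-13 m³.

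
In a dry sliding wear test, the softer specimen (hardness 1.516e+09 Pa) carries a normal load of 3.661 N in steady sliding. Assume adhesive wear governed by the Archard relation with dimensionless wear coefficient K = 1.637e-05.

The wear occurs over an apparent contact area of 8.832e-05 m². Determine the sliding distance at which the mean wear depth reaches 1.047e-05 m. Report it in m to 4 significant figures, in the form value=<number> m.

All arithmetic maintains full precision. Intermediates are displayed rounded; rounded once at the end: 4 significant digits.
Expressed in SI base units: W = 3.661 N, H = 1.516e+09 Pa, K = 1.637e-05.
Permissible volume V_lim = h_lim·A = 1.047e-05 · 8.832e-05 = 9.247e-10 m³.
Life L = V_lim·H/(K·W) = 9.247e-10 · 1.516e+09 / (1.637e-05 · 3.661) = 2.339e+04 m.

value=2.339e+04 m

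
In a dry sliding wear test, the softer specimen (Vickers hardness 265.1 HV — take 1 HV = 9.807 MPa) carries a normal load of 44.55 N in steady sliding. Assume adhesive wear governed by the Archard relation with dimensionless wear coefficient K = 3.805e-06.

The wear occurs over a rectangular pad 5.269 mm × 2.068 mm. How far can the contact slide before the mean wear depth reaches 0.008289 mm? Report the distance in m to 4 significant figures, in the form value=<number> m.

value=1385 m

All arithmetic carries full float precision. The intermediates are displayed rounded. Rounded once at the end to four significant digits.
Hardness H = 265.1 HV × 9.807 MPa/HV = 2600 MPa = 2.600e+09 Pa.
Pad sides 5.269 mm × 2.068 mm = 0.005269 m × 0.002068 m. Contact area A = 0.005269 m × 0.002068 m = 1.090e-05 m².
Depth limit h_lim = 0.008289 mm = 8.289e-06 m.
In SI base units, W = 44.55 N, H = 2.600e+09 Pa, K = 3.805e-06.
Wearable volume V_lim = h_lim·A = 8.289e-06 · 1.090e-05 = 9.032e-11 m³.
Thus life L = V_lim·H/(K·W) = 9.032e-11 · 2.600e+09 / (3.805e-06 · 44.55) = 1385 m.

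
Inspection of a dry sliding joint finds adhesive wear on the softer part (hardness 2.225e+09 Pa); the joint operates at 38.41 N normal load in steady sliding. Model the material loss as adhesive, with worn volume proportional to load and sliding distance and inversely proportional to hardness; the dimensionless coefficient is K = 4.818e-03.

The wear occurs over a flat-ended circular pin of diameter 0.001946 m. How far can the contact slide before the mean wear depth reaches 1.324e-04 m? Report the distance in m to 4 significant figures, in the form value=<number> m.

value=4.735 m

All arithmetic keeps exact precision. Intermediate values are printed rounded. Rounded just once to four significant figures.
Contact area A = π·d²/4 = π·(0.001946 m)²/4 = 2.974e-06 m².
SI base units throughout: W = 38.41 N, H = 2.225e+09 Pa, K = 4.818e-03.
Volume at the limit: V_lim = h_lim·A = 1.324e-04 · 2.974e-06 = 3.938e-10 m³.
Thus life L = V_lim·H/(K·W) = 3.938e-10 · 2.225e+09 / (4.818e-03 · 38.41) = 4.735 m.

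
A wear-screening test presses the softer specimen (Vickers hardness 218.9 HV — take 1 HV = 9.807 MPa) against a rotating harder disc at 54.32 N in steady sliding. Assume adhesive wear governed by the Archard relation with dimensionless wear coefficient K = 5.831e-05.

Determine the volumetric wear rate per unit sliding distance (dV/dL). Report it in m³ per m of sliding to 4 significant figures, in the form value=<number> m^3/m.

value=1.475e-12 m^3/m

Every step keeps full float precision — the intermediates are displayed rounded, and a single final rounding, at four significant digits.
Convert: Hardness H = 218.9 HV × 9.807 MPa/HV = 2147 MPa = 2.147e+09 Pa.
SI base units throughout: W = 54.32 N, H = 2.147e+09 Pa, K = 5.831e-05.
The wear rate dV/dL = K·W/H, per unit distance: 5.831e-05 · 54.32 / 2.147e+09 = 1.475e-12 m³/m.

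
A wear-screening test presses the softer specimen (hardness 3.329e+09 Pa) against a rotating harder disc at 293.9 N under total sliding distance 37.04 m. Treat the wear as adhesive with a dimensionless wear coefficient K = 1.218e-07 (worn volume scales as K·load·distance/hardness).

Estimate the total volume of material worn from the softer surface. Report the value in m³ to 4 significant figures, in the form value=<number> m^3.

value=3.983e-13 m^3

Each operation carries exact precision — the intermediates are displayed rounded; a single final rounding: four significant digits.
Working in SI base units: W = 293.9 N, H = 3.329e+09 Pa, K = 1.218e-07.
Worn volume V = K·W·L/H = 1.218e-07 · 293.9 · 37.04 / 3.329e+09 = 3.983e-13 m³.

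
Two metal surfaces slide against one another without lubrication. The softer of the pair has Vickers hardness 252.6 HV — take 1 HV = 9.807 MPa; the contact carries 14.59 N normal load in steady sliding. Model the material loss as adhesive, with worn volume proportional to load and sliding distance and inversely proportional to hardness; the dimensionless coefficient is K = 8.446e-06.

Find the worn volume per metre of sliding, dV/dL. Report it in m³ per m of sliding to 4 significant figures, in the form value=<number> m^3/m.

value=4.974e-14 m^3/m

The computation maintains full float precision — the intermediates are displayed rounded; one last rounding to four significant digits.
Hardness H = 252.6 HV × 9.807 MPa/HV = 2477 MPa = 2.477e+09 Pa.
Restated in SI base units: W = 14.59 N, H = 2.477e+09 Pa, K = 8.446e-06.
The wear rate dV/dL = K·W/H, per unit distance: 8.446e-06 · 14.59 / 2.477e+09 = 4.974e-14 m³/m.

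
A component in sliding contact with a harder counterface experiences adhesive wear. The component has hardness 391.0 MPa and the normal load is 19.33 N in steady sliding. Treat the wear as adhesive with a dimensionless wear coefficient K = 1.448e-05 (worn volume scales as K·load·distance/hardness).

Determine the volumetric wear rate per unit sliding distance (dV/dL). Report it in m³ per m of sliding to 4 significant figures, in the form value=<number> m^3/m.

value=7.159e-13 m^3/m

Every step carries full precision; quoted intermediates are rounded — rounded just once: 4 significant digits.
Convert: Hardness H = 391.0 MPa = 3.910e+08 Pa.
In SI base units, W = 19.33 N, H = 3.910e+08 Pa, K = 1.448e-05.
The wear rate dV/dL = K·W/H: 1.448e-05 · 19.33 / 3.910e+08 = 7.159e-13 m³/m.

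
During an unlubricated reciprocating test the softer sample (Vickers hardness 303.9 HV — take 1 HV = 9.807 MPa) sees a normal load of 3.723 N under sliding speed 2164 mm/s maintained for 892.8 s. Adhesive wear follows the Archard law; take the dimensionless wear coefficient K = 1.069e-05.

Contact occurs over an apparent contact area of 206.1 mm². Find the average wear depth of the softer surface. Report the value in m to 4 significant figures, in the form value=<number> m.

Shown intermediates are rounded, and each operation holds exact precision — rounded once at the end, at four significant digits.
Convert: Sliding speed v = 2164 mm/s = 2.164 m/s. Distance L = v·t = 2.164 m/s × 892.8 s = 1932 m.
Convert: Hardness H = 303.9 HV × 9.807 MPa/HV = 2980 MPa = 2.980e+09 Pa.
Convert: Contact area A = 206.1 mm² = 2.061e-04 m².
As SI base values: W = 3.723 N, H = 2.980e+09 Pa, K = 1.069e-05.
Wear volume V = K·W·L/H = 1.069e-05 · 3.723 · 1932 / 2.980e+09 = 2.580e-11 m³.
Wear depth h = V/A = 2.580e-11 / 2.061e-04 = 1.252e-07 m.

value=1.252e-07 m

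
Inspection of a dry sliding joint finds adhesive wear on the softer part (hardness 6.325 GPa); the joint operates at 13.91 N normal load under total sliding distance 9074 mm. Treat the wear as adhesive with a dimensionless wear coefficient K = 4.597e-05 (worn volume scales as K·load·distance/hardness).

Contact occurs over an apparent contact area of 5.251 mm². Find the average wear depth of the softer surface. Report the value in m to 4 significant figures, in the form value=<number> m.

The intermediates are displayed rounded — the algebra carries full float precision. Rounded just once to four significant digits.
The distance L = 9074 mm = 9.074 m.
Hardness H = 6.325 GPa = 6.325e+09 Pa.
Contact area A = 5.251 mm² = 5.251e-06 m².
In SI base units: W = 13.91 N, H = 6.325e+09 Pa, K = 4.597e-05.
By Archard's law, V = K·W·L/H = 4.597e-05 · 13.91 · 9.074 / 6.325e+09 = 9.174e-13 m³.
Average depth h = V/A = 9.174e-13 / 5.251e-06 = 1.747e-07 m.

value=1.747e-07 m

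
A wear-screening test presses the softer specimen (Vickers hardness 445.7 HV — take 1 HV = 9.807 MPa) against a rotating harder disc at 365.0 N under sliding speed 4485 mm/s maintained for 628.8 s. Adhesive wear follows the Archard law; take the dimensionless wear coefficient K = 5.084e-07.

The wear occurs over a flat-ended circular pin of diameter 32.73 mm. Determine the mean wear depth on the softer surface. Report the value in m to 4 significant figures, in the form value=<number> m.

Each operation holds full precision; the intermediates are printed rounded; rounded once at the end: 4 significant digits.
Convert: Sliding speed v = 4485 mm/s = 4.485 m/s. Distance covered L = v·t = 4.485 m/s × 628.8 s = 2820 m.
Convert: Hardness H = 445.7 HV × 9.807 MPa/HV = 4371 MPa = 4.371e+09 Pa.
Convert: Pin diameter d = 32.73 mm = 0.03273 m. Contact area A = π·d²/4 = π·(0.03273 m)²/4 = 8.414e-04 m².
Restated in SI base units: W = 365.0 N, H = 4.371e+09 Pa, K = 5.084e-07.
Wear volume V = K·W·L/H = 5.084e-07 · 365.0 · 2820 / 4.371e+09 = 1.197e-10 m³.
Depth of wear h = V/A = 1.197e-10 / 8.414e-04 = 1.423e-07 m.

value=1.423e-07 m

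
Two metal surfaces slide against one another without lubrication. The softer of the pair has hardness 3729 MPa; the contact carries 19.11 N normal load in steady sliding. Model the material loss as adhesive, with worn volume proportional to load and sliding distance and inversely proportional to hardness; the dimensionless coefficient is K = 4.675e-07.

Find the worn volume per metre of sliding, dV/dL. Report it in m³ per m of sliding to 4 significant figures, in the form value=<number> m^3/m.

The intermediates are printed rounded. Every step carries full precision, and a lone final rounding: four significant digits.
Hardness H = 3729 MPa = 3.729e+09 Pa.
Restated in SI base units: W = 19.11 N, H = 3.729e+09 Pa, K = 4.675e-07.
Wear rate dV/dL = K·W/H — distance-free: 4.675e-07 · 19.11 / 3.729e+09 = 2.396e-15 m³/m.

value=2.396e-15 m^3/m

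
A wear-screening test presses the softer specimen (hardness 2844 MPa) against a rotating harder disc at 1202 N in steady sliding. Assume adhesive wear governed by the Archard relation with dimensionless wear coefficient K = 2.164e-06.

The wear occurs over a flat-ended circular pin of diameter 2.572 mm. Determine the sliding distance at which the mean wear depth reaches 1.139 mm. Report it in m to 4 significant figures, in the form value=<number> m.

value=6470 m

The algebra runs at full precision, and intermediate values are shown rounded — a single final rounding, at four significant figures.
Convert: Hardness H = 2844 MPa = 2.844e+09 Pa.
Convert: Pin diameter d = 2.572 mm = 0.002572 m. Contact area A = π·d²/4 = π·(0.002572 m)²/4 = 5.196e-06 m².
Convert: Depth limit h_lim = 1.139 mm = 0.001139 m.
Working in SI base units: W = 1202 N, H = 2.844e+09 Pa, K = 2.164e-06.
Limit volume V_lim = h_lim·A = 0.001139 · 5.196e-06 = 5.918e-09 m³.
Inverting, life L = V_lim·H/(K·W) = 5.918e-09 · 2.844e+09 / (2.164e-06 · 1202) = 6470 m.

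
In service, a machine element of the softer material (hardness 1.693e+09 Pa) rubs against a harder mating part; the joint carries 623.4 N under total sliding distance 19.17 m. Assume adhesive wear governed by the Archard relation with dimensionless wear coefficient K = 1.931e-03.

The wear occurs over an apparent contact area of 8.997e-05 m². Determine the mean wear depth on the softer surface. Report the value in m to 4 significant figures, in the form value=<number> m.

value=1.515e-04 m

Intermediate values appear rounded; all arithmetic carries full precision. Rounded just once: four significant digits.
Restated in SI base units: W = 623.4 N, H = 1.693e+09 Pa, K = 1.931e-03.
Archard relation: V = K·W·L/H = 1.931e-03 · 623.4 · 19.17 / 1.693e+09 = 1.363e-08 m³.
Wear depth h = V/A = 1.363e-08 / 8.997e-05 = 1.515e-04 m.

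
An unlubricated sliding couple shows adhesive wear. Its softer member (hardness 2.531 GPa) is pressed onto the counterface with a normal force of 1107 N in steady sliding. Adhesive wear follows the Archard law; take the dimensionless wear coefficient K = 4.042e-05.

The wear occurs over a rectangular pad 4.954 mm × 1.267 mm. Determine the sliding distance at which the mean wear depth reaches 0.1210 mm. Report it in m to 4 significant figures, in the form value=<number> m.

Intermediates are displayed rounded. The algebra maintains full precision; rounded just once: four significant figures.
Convert: Hardness H = 2.531 GPa = 2.531e+09 Pa.
Convert: Pad sides 4.954 mm × 1.267 mm = 0.004954 m × 0.001267 m. Contact area A = 0.004954 m × 0.001267 m = 6.277e-06 m².
Convert: Depth limit h_lim = 0.1210 mm = 1.210e-04 m.
In SI base units: W = 1107 N, H = 2.531e+09 Pa, K = 4.042e-05.
Allowed volume V_lim = h_lim·A = 1.210e-04 · 6.277e-06 = 7.595e-10 m³.
Sliding life L = V_lim·H/(K·W) = 7.595e-10 · 2.531e+09 / (4.042e-05 · 1107) = 42.96 m.

value=42.96 m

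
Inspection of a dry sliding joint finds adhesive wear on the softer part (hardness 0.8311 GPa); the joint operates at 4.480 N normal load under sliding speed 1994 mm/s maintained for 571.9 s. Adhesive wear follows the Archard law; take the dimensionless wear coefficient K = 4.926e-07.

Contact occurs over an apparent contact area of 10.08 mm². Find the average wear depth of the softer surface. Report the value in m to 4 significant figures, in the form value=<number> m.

value=3.004e-07 m

All arithmetic keeps exact precision, and intermediates are shown rounded; a single final rounding: 4 significant figures.
Sliding speed v = 1994 mm/s = 1.994 m/s. Distance L = v·t = 1.994 m/s × 571.9 s = 1140 m.
Hardness H = 0.8311 GPa = 8.311e+08 Pa.
Contact area A = 10.08 mm² = 1.008e-05 m².
SI base units throughout: W = 4.480 N, H = 8.311e+08 Pa, K = 4.926e-07.
Apply Archard: V = K·W·L/H = 4.926e-07 · 4.480 · 1140 / 8.311e+08 = 3.028e-12 m³.
Depth h = V/A = 3.028e-12 / 1.008e-05 = 3.004e-07 m.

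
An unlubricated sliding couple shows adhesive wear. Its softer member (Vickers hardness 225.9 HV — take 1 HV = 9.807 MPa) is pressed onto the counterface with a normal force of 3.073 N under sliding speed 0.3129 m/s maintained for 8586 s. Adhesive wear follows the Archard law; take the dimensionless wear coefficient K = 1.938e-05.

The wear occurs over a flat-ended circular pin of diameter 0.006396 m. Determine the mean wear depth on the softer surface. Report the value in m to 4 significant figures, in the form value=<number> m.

Each operation keeps exact precision, and shown intermediates are rounded — rounded once at the end: 4 significant digits.
Convert: Distance L = v·t = 0.3129 m/s × 8586 s = 2687 m.
Convert: Hardness H = 225.9 HV × 9.807 MPa/HV = 2215 MPa = 2.215e+09 Pa.
Convert: Contact area A = π·d²/4 = π·(0.006396 m)²/4 = 3.213e-05 m².
SI base units throughout: W = 3.073 N, H = 2.215e+09 Pa, K = 1.938e-05.
By Archard's law, V = K·W·L/H = 1.938e-05 · 3.073 · 2687 / 2.215e+09 = 7.222e-11 m³.
Mean depth h = V/A = 7.222e-11 / 3.213e-05 = 2.248e-06 m.

value=2.248e-06 m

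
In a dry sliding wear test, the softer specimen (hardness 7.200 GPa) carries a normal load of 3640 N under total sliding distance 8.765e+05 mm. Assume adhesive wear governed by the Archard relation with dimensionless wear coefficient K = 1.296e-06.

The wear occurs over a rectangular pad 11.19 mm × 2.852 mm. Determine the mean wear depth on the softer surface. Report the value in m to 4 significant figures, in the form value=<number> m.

Intermediates are printed rounded; all working math keeps full float precision — rounded once at the end, at four significant figures.
Path length L = 8.765e+05 mm = 876.5 m.
Hardness H = 7.200 GPa = 7.200e+09 Pa.
Pad sides 11.19 mm × 2.852 mm = 0.01119 m × 0.002852 m. Contact area A = 0.01119 m × 0.002852 m = 3.191e-05 m².
SI base units throughout: W = 3640 N, H = 7.200e+09 Pa, K = 1.296e-06.
Archard volume V = K·W·L/H = 1.296e-06 · 3640 · 876.5 / 7.200e+09 = 5.743e-10 m³.
Mean wear depth h = V/A = 5.743e-10 / 3.191e-05 = 1.799e-05 m.

value=1.799e-05 m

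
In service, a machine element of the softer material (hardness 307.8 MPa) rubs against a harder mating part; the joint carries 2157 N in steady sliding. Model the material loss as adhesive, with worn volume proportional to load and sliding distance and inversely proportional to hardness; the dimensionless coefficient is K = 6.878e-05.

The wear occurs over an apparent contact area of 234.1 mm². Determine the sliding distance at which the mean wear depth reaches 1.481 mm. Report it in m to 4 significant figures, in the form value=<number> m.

Each operation holds exact precision; shown intermediates are rounded, and a single final rounding: four significant digits.
Hardness H = 307.8 MPa = 3.078e+08 Pa.
Contact area A = 234.1 mm² = 2.341e-04 m².
Depth limit h_lim = 1.481 mm = 0.001481 m.
Expressed in SI base units: W = 2157 N, H = 3.078e+08 Pa, K = 6.878e-05.
Volume at the limit: V_lim = h_lim·A = 0.001481 · 2.341e-04 = 3.467e-07 m³.
Sliding life L = V_lim·H/(K·W) = 3.467e-07 · 3.078e+08 / (6.878e-05 · 2157) = 719.3 m.

value=719.3 m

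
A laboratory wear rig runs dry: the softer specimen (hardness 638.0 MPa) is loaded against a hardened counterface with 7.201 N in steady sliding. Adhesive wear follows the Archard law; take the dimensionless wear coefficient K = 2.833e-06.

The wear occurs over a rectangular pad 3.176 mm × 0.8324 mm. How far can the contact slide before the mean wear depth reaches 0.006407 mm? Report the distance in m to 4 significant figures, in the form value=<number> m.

Intermediates are displayed rounded — the algebra holds full precision, and rounded once at the end, at 4 significant figures.
Convert: Hardness H = 638.0 MPa = 6.380e+08 Pa.
Convert: Pad sides 3.176 mm × 0.8324 mm = 3.176e-03 m × 8.324e-04 m. Contact area A = 3.176e-03 m × 8.324e-04 m = 2.644e-06 m².
Convert: Depth limit h_lim = 0.006407 mm = 6.407e-06 m.
Expressed in SI base units: W = 7.201 N, H = 6.380e+08 Pa, K = 2.833e-06.
Limit volume V_lim = h_lim·A = 6.407e-06 · 2.644e-06 = 1.694e-11 m³.
Inverting, life L = V_lim·H/(K·W) = 1.694e-11 · 6.380e+08 / (2.833e-06 · 7.201) = 529.7 m.

value=529.7 m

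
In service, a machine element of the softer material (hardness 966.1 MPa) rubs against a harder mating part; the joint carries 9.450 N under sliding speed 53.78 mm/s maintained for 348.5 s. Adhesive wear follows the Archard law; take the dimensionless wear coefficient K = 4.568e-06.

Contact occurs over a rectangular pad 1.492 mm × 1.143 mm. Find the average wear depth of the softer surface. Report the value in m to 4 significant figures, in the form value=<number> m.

Intermediates are displayed rounded — every step holds full precision; a lone final rounding: 4 significant figures.
Convert: Sliding speed v = 53.78 mm/s = 0.05378 m/s. Path length L = v·t = 0.05378 m/s × 348.5 s = 18.74 m.
Convert: Hardness H = 966.1 MPa = 9.661e+08 Pa.
Convert: Pad sides 1.492 mm × 1.143 mm = 0.001492 m × 0.001143 m. Contact area A = 0.001492 m × 0.001143 m = 1.705e-06 m².
In SI base units, W = 9.450 N, H = 9.661e+08 Pa, K = 4.568e-06.
Worn volume V = K·W·L/H = 4.568e-06 · 9.450 · 18.74 / 9.661e+08 = 8.375e-13 m³.
Average depth h = V/A = 8.375e-13 / 1.705e-06 = 4.911e-07 m.

value=4.911e-07 m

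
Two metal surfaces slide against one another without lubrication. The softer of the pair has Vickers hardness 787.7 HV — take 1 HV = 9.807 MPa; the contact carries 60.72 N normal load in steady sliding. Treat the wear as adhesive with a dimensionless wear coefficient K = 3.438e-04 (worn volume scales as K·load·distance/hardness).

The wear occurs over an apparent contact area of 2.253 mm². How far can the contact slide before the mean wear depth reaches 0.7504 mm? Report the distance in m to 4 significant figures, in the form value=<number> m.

Intermediates are printed rounded. Each operation keeps full float precision, and rounded just once: four significant digits.
Hardness H = 787.7 HV × 9.807 MPa/HV = 7725 MPa = 7.725e+09 Pa.
Contact area A = 2.253 mm² = 2.253e-06 m².
Depth limit h_lim = 0.7504 mm = 7.504e-04 m.
As SI base values: W = 60.72 N, H = 7.725e+09 Pa, K = 3.438e-04.
At the depth limit, V_lim = h_lim·A = 7.504e-04 · 2.253e-06 = 1.691e-09 m³.
So the life L = V_lim·H/(K·W) = 1.691e-09 · 7.725e+09 / (3.438e-04 · 60.72) = 625.6 m.

value=625.6 m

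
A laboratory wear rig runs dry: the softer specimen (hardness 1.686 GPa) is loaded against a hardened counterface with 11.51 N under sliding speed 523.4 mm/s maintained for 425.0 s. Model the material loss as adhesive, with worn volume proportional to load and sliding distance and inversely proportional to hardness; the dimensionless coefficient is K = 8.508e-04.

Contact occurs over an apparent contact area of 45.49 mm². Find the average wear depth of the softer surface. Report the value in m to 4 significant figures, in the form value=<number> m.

value=2.840e-05 m

Each operation maintains exact precision — displayed values are rounded; one final rounding: 4 significant digits.
Sliding speed v = 523.4 mm/s = 0.5234 m/s. The distance L = v·t = 0.5234 m/s × 425.0 s = 222.4 m.
Hardness H = 1.686 GPa = 1.686e+09 Pa.
Contact area A = 45.49 mm² = 4.549e-05 m².
SI base units throughout: W = 11.51 N, H = 1.686e+09 Pa, K = 8.508e-04.
Wear volume V = K·W·L/H = 8.508e-04 · 11.51 · 222.4 / 1.686e+09 = 1.292e-09 m³.
Wear depth h = V/A = 1.292e-09 / 4.549e-05 = 2.840e-05 m.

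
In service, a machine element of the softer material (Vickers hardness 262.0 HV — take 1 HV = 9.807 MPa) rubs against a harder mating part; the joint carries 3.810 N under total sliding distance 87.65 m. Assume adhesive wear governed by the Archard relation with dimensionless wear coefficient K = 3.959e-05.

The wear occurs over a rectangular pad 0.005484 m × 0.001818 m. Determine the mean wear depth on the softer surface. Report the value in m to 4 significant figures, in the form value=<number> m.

value=5.161e-07 m

Each operation holds full precision, and the intermediates are shown rounded; one last rounding, at 4 significant figures.
Convert: Hardness H = 262.0 HV × 9.807 MPa/HV = 2569 MPa = 2.569e+09 Pa.
Convert: Contact area A = 0.005484 m × 0.001818 m = 9.970e-06 m².
Working in SI base units: W = 3.810 N, H = 2.569e+09 Pa, K = 3.959e-05.
Apply Archard: V = K·W·L/H = 3.959e-05 · 3.810 · 87.65 / 2.569e+09 = 5.145e-12 m³.
Wear depth h = V/A = 5.145e-12 / 9.970e-06 = 5.161e-07 m.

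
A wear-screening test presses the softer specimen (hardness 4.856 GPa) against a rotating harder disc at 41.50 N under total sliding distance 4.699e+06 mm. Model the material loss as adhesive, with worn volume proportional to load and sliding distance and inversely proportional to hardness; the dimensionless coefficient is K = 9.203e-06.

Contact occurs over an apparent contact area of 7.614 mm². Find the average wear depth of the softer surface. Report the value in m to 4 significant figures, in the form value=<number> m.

value=4.854e-05 m

Intermediates are displayed rounded — the computation runs at full precision. Rounded just once to four significant figures.
Path length L = 4.699e+06 mm = 4699 m.
Hardness H = 4.856 GPa = 4.856e+09 Pa.
Contact area A = 7.614 mm² = 7.614e-06 m².
In SI base units: W = 41.50 N, H = 4.856e+09 Pa, K = 9.203e-06.
By Archard's law, V = K·W·L/H = 9.203e-06 · 41.50 · 4699 / 4.856e+09 = 3.696e-10 m³.
Mean wear depth h = V/A = 3.696e-10 / 7.614e-06 = 4.854e-05 m.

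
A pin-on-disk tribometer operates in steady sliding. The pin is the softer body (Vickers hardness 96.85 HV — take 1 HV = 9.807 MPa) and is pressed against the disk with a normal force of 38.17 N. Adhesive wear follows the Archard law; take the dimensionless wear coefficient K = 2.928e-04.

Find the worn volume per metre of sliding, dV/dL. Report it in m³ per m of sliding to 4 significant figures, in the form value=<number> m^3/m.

The intermediates are displayed rounded; each operation runs at full precision. Rounded just once to four significant figures.
Convert: Hardness H = 96.85 HV × 9.807 MPa/HV = 949.8 MPa = 9.498e+08 Pa.
In SI base units: W = 38.17 N, H = 9.498e+08 Pa, K = 2.928e-04.
The wear rate dV/dL = K·W/H, per unit distance: 2.928e-04 · 38.17 / 9.498e+08 = 1.177e-11 m³/m.

value=1.177e-11 m^3/m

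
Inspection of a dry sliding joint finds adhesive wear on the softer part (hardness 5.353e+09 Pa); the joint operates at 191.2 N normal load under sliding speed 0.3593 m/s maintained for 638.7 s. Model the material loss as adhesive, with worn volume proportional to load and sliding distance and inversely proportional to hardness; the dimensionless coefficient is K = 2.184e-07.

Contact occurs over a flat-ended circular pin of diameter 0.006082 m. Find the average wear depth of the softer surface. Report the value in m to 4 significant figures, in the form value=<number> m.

value=6.162e-08 m

Intermediates are shown rounded — the algebra carries exact precision — a single final rounding to four significant digits.
Convert: Sliding distance L = v·t = 0.3593 m/s × 638.7 s = 229.5 m.
Convert: Contact area A = π·d²/4 = π·(0.006082 m)²/4 = 2.905e-05 m².
In SI base units: W = 191.2 N, H = 5.353e+09 Pa, K = 2.184e-07.
Wear volume V = K·W·L/H = 2.184e-07 · 191.2 · 229.5 / 5.353e+09 = 1.790e-12 m³.
Mean depth h = V/A = 1.790e-12 / 2.905e-05 = 6.162e-08 m.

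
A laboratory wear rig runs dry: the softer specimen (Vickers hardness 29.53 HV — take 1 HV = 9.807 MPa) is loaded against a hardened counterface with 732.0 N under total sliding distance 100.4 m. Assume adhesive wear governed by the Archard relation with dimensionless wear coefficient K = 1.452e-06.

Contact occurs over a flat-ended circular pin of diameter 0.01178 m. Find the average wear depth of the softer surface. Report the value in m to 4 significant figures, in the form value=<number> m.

value=3.381e-06 m

Intermediate values appear rounded. Each operation runs at full float precision; one last rounding, at 4 significant figures.
Convert: Hardness H = 29.53 HV × 9.807 MPa/HV = 289.6 MPa = 2.896e+08 Pa.
Convert: Contact area A = π·d²/4 = π·(0.01178 m)²/4 = 1.090e-04 m².
Collected in SI base units: W = 732.0 N, H = 2.896e+08 Pa, K = 1.452e-06.
Archard relation: V = K·W·L/H = 1.452e-06 · 732.0 · 100.4 / 2.896e+08 = 3.685e-10 m³.
Average depth h = V/A = 3.685e-10 / 1.090e-04 = 3.381e-06 m.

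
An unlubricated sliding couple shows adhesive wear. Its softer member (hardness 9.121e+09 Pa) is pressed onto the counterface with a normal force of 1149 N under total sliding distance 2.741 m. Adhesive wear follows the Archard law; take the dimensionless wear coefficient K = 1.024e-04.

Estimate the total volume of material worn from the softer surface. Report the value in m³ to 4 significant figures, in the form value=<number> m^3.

The intermediates appear rounded, and all working math keeps exact precision — one final rounding, at 4 significant figures.
SI base units throughout: W = 1149 N, H = 9.121e+09 Pa, K = 1.024e-04.
Volume removed: V = K·W·L/H = 1.024e-04 · 1149 · 2.741 / 9.121e+09 = 3.536e-11 m³.

value=3.536e-11 m^3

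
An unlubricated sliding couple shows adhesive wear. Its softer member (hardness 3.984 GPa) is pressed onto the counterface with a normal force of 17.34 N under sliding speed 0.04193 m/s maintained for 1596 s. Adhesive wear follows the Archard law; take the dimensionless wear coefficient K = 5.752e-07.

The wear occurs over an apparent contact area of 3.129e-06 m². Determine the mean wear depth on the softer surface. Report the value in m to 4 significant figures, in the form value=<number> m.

value=5.354e-08 m

All working math runs at full float precision. Shown intermediates are rounded. Rounded once at the end to four significant digits.
Path length L = v·t = 0.04193 m/s × 1596 s = 66.92 m.
Hardness H = 3.984 GPa = 3.984e+09 Pa.
Working in SI base units: W = 17.34 N, H = 3.984e+09 Pa, K = 5.752e-07.
Apply Archard: V = K·W·L/H = 5.752e-07 · 17.34 · 66.92 / 3.984e+09 = 1.675e-13 m³.
Average depth h = V/A = 1.675e-13 / 3.129e-06 = 5.354e-08 m.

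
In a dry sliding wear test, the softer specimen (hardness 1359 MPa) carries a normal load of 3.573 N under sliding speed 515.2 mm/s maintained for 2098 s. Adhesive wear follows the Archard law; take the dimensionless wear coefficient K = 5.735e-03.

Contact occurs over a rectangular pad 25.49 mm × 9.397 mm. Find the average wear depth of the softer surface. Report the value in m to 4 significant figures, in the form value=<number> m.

value=6.804e-05 m

Each operation maintains full float precision — displayed values are rounded; one final rounding, at 4 significant digits.
Sliding speed v = 515.2 mm/s = 0.5152 m/s. Distance L = v·t = 0.5152 m/s × 2098 s = 1081 m.
Hardness H = 1359 MPa = 1.359e+09 Pa.
Pad sides 25.49 mm × 9.397 mm = 0.02549 m × 0.009397 m. Contact area A = 0.02549 m × 0.009397 m = 2.395e-04 m².
Expressed in SI base units: W = 3.573 N, H = 1.359e+09 Pa, K = 5.735e-03.
Volume removed: V = K·W·L/H = 5.735e-03 · 3.573 · 1081 / 1.359e+09 = 1.630e-08 m³.
Mean depth h = V/A = 1.630e-08 / 2.395e-04 = 6.804e-05 m.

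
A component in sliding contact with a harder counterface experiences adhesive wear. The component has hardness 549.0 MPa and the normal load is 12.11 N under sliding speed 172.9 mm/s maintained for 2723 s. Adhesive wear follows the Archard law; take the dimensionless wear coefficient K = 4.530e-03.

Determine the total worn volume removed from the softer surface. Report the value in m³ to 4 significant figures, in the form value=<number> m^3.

value=4.704e-08 m^3

The computation maintains full precision. Quoted intermediates are rounded; a lone final rounding: four significant digits.
Sliding speed v = 172.9 mm/s = 0.1729 m/s. Total distance L = v·t = 0.1729 m/s × 2723 s = 470.8 m.
Hardness H = 549.0 MPa = 5.490e+08 Pa.
In SI base units: W = 12.11 N, H = 5.490e+08 Pa, K = 4.530e-03.
Archard volume V = K·W·L/H = 4.530e-03 · 12.11 · 470.8 / 5.490e+08 = 4.704e-08 m³.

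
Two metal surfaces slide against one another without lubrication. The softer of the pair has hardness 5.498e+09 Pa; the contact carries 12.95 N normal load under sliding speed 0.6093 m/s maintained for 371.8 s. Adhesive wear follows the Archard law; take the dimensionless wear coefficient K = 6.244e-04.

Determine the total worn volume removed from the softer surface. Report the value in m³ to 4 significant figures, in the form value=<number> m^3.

Printed values are rounded. Each operation holds exact precision; rounded just once to four significant figures.
The distance L = v·t = 0.6093 m/s × 371.8 s = 226.5 m.
Expressed in SI base units: W = 12.95 N, H = 5.498e+09 Pa, K = 6.244e-04.
By Archard's law, V = K·W·L/H = 6.244e-04 · 12.95 · 226.5 / 5.498e+09 = 3.332e-10 m³.

value=3.332e-10 m^3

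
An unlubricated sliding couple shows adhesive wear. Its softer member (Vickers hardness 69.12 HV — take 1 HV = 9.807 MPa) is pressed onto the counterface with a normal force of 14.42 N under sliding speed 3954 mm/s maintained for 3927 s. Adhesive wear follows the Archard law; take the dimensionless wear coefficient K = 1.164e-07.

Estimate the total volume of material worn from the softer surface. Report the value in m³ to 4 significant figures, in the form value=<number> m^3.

All arithmetic carries full precision; intermediate values appear rounded; rounded once at the end to 4 significant figures.
Convert: Sliding speed v = 3954 mm/s = 3.954 m/s. Distance L = v·t = 3.954 m/s × 3927 s = 1.553e+04 m.
Convert: Hardness H = 69.12 HV × 9.807 MPa/HV = 677.9 MPa = 6.779e+08 Pa.
Collected in SI base units: W = 14.42 N, H = 6.779e+08 Pa, K = 1.164e-07.
By Archard's law, V = K·W·L/H = 1.164e-07 · 14.42 · 1.553e+04 / 6.779e+08 = 3.845e-11 m³.

value=3.845e-11 m^3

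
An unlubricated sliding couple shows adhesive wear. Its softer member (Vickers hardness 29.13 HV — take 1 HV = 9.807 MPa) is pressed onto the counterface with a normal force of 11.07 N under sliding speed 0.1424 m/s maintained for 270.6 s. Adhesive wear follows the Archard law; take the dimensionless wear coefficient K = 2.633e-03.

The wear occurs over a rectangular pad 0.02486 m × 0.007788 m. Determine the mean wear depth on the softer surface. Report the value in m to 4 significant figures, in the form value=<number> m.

Each operation runs at exact precision; intermediates are displayed rounded, and rounded just once to four significant digits.
Convert: Distance covered L = v·t = 0.1424 m/s × 270.6 s = 38.53 m.
Convert: Hardness H = 29.13 HV × 9.807 MPa/HV = 285.7 MPa = 2.857e+08 Pa.
Convert: Contact area A = 0.02486 m × 0.007788 m = 1.936e-04 m².
Working in SI base units: W = 11.07 N, H = 2.857e+08 Pa, K = 2.633e-03.
Apply Archard: V = K·W·L/H = 2.633e-03 · 11.07 · 38.53 / 2.857e+08 = 3.932e-09 m³.
Depth h = V/A = 3.932e-09 / 1.936e-04 = 2.031e-05 m.

value=2.031e-05 m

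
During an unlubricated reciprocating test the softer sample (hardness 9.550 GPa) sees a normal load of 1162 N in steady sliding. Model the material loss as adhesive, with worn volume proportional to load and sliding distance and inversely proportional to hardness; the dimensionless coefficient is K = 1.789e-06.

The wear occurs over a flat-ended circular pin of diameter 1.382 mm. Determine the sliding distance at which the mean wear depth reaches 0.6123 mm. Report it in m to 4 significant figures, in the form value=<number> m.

value=4219 m

Quoted intermediates are rounded. The computation holds exact precision, and one last rounding, at 4 significant figures.
Convert: Hardness H = 9.550 GPa = 9.550e+09 Pa.
Convert: Pin diameter d = 1.382 mm = 0.001382 m. Contact area A = π·d²/4 = π·(0.001382 m)²/4 = 1.500e-06 m².
Convert: Depth limit h_lim = 0.6123 mm = 6.123e-04 m.
Working in SI base units: W = 1162 N, H = 9.550e+09 Pa, K = 1.789e-06.
Limit volume V_lim = h_lim·A = 6.123e-04 · 1.500e-06 = 9.185e-10 m³.
Sliding life L = V_lim·H/(K·W) = 9.185e-10 · 9.550e+09 / (1.789e-06 · 1162) = 4219 m.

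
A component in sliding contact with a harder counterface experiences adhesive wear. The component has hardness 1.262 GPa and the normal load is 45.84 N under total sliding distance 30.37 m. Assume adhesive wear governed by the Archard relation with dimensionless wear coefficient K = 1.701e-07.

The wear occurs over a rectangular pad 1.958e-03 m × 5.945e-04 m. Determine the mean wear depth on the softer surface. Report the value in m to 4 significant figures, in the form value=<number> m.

All arithmetic holds exact precision; intermediate values are shown rounded, and rounded once at the end, at four significant digits.
Convert: Hardness H = 1.262 GPa = 1.262e+09 Pa.
Convert: Contact area A = 1.958e-03 m × 5.945e-04 m = 1.164e-06 m².
As SI base values: W = 45.84 N, H = 1.262e+09 Pa, K = 1.701e-07.
Worn volume V = K·W·L/H = 1.701e-07 · 45.84 · 30.37 / 1.262e+09 = 1.876e-13 m³.
Average depth h = V/A = 1.876e-13 / 1.164e-06 = 1.612e-07 m.

value=1.612e-07 m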